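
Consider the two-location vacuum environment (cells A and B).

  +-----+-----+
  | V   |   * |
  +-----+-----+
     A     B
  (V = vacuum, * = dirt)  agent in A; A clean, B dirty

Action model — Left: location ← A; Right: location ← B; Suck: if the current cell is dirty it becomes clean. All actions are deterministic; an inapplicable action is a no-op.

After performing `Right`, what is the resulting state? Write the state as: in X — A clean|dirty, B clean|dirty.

in B — A clean, B dirty

start: in A — A clean, B dirty
1. Right → in B — A clean, B dirty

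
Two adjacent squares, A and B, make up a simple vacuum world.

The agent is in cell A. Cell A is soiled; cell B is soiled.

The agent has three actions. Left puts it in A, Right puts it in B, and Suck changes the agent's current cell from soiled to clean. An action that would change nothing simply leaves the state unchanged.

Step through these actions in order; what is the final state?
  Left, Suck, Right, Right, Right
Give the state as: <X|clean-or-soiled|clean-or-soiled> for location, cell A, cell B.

<B|clean|soiled>

[1] after Left: <A|soiled|soiled>
[2] after Suck: <A|clean|soiled>
[3] after Right: <B|clean|soiled>
[4] after Right: <B|clean|soiled>
[5] after Right: <B|clean|soiled>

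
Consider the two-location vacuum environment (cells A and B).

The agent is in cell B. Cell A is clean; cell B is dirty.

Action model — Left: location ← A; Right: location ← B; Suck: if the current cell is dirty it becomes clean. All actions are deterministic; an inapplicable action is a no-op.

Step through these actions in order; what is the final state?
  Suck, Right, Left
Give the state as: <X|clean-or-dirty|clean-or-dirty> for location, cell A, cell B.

<A|clean|clean>

1. Suck → <B|clean|clean>
2. Right → <B|clean|clean>
3. Left → <A|clean|clean>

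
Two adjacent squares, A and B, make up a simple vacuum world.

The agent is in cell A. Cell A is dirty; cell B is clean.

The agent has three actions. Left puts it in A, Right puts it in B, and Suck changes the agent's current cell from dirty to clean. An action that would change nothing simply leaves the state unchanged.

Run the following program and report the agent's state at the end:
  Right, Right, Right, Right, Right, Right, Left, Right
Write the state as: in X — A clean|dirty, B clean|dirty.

step 1/8 (Right): in B — A dirty, B clean
step 2/8 (Right): in B — A dirty, B clean
step 3/8 (Right): in B — A dirty, B clean
step 4/8 (Right): in B — A dirty, B clean
step 5/8 (Right): in B — A dirty, B clean
step 6/8 (Right): in B — A dirty, B clean
step 7/8 (Left): in A — A dirty, B clean
step 8/8 (Right): in B — A dirty, B clean

in B — A dirty, B clean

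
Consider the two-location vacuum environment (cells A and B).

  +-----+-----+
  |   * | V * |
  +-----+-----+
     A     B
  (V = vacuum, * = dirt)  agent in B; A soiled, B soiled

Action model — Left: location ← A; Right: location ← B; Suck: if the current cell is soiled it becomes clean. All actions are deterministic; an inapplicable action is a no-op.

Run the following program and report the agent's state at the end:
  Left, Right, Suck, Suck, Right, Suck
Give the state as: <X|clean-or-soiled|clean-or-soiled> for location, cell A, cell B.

1. Left → <A|soiled|soiled>
2. Right → <B|soiled|soiled>
3. Suck → <B|soiled|clean>
4. Suck → <B|soiled|clean>
5. Right → <B|soiled|clean>
6. Suck → <B|soiled|clean>

<B|soiled|clean>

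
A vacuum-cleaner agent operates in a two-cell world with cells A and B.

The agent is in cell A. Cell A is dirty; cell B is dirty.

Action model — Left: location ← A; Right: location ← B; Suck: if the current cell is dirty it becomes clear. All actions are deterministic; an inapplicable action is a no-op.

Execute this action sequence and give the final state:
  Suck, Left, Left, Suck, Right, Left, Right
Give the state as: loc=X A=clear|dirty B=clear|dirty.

loc=B A=clear B=dirty

step 1/7 (Suck): loc=A A=clear B=dirty
step 2/7 (Left): loc=A A=clear B=dirty
step 3/7 (Left): loc=A A=clear B=dirty
step 4/7 (Suck): loc=A A=clear B=dirty
step 5/7 (Right): loc=B A=clear B=dirty
step 6/7 (Left): loc=A A=clear B=dirty
step 7/7 (Right): loc=B A=clear B=dirty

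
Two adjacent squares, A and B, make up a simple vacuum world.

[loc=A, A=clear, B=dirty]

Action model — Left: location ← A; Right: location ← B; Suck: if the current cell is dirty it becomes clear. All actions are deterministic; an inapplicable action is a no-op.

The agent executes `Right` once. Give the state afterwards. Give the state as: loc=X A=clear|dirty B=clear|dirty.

start: loc=A A=clear B=dirty
t=1 Right ⇒ loc=B A=clear B=dirty

loc=B A=clear B=dirty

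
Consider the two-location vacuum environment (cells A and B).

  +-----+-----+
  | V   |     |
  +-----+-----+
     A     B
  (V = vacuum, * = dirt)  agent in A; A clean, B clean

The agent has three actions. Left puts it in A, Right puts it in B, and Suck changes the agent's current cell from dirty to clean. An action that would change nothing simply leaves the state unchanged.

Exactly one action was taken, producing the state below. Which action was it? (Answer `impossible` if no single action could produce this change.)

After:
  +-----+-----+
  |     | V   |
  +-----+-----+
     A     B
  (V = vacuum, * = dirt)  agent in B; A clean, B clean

Right

try  Left: loc=A A=clean B=clean
try Right: loc=B A=clean B=clean  ← match
try  Suck: loc=A A=clean B=clean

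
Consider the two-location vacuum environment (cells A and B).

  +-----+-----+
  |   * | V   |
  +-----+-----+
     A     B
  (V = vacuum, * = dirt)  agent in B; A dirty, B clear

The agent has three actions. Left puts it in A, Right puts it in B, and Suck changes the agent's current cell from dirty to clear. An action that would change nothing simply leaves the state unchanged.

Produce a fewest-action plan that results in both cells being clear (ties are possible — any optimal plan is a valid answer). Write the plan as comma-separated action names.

step 1/2 (Left): (A; A:dirty, B:clear)
step 2/2 (Suck): (A; A:clear, B:clear)
min 2: go A then Suck

Left, Suck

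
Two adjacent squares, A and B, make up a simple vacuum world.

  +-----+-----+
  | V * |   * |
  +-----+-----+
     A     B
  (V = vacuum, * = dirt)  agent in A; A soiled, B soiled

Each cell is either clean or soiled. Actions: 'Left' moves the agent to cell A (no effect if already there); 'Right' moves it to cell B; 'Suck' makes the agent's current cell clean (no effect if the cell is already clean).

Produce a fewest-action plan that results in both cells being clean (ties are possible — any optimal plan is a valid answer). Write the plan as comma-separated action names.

t=1 Suck ⇒ in A — A clean, B soiled
t=2 Right ⇒ in B — A clean, B soiled
t=3 Suck ⇒ in B — A clean, B clean
min 3: Suck A + move + Suck B

Suck, Right, Suck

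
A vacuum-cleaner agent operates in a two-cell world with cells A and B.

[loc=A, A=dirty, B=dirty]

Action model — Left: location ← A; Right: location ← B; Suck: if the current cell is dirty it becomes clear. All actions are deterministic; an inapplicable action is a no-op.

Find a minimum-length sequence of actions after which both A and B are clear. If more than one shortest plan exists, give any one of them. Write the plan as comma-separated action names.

Suck, Right, Suck

t=1 Suck ⇒ in A — A clear, B dirty
t=2 Right ⇒ in B — A clear, B dirty
t=3 Suck ⇒ in B — A clear, B clear
min 3: Suck A + move + Suck B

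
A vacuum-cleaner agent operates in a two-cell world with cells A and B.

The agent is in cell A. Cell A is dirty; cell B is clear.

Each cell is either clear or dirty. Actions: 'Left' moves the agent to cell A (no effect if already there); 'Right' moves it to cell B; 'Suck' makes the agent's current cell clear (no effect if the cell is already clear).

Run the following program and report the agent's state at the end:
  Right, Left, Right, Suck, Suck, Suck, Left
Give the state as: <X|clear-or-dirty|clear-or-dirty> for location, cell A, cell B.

t=1 Right ⇒ <B|dirty|clear>
t=2 Left ⇒ <A|dirty|clear>
t=3 Right ⇒ <B|dirty|clear>
t=4 Suck ⇒ <B|dirty|clear>
t=5 Suck ⇒ <B|dirty|clear>
t=6 Suck ⇒ <B|dirty|clear>
t=7 Left ⇒ <A|dirty|clear>

<A|dirty|clear>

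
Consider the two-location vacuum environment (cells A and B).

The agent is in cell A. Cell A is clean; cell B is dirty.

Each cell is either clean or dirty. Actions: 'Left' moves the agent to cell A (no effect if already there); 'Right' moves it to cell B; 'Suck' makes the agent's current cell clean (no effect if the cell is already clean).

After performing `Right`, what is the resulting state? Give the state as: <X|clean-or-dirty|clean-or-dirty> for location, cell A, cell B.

start: <A|clean|dirty>
[1] after Right: <B|clean|dirty>

<B|clean|dirty>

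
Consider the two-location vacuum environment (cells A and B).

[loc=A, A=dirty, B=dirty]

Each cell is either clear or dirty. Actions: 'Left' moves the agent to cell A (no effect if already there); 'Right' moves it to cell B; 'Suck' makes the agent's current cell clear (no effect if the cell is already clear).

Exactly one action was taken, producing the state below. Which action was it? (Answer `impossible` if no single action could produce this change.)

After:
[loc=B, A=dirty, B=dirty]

Right

try  Left: <A|dirty|dirty>
try Right: <B|dirty|dirty>  ← match
try  Suck: <A|clear|dirty>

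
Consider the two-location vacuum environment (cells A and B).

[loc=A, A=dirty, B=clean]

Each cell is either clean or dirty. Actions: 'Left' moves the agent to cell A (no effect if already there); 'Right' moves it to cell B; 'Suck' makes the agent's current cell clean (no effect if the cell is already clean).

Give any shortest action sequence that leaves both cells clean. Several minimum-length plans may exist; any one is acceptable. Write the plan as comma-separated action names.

Suck

1) do Suck; now in A — A clean, B clean
min 1: A is dirty, one Suck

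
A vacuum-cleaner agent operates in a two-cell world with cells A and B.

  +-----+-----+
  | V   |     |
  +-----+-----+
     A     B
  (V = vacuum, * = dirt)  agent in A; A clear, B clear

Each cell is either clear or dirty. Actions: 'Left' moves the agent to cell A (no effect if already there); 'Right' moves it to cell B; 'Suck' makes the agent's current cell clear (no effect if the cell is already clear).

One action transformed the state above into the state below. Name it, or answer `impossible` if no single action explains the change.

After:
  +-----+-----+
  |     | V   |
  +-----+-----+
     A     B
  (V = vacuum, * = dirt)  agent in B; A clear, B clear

Right

try  Left: (A; A:clear, B:clear)
try Right: (B; A:clear, B:clear)  ← match
try  Suck: (A; A:clear, B:clear)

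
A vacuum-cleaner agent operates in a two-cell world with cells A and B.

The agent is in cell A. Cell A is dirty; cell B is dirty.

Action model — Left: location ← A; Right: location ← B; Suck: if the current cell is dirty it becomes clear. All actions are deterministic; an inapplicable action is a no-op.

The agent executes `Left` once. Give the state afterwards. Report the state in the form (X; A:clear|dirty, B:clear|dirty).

start: (A; A:dirty, B:dirty)
step 1/1 (Left): (A; A:dirty, B:dirty)

(A; A:dirty, B:dirty)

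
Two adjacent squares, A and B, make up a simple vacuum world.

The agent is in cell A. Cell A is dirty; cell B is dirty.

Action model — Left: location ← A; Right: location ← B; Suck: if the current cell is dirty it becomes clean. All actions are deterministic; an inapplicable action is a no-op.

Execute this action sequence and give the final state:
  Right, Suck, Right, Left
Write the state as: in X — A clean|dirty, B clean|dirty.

in A — A dirty, B clean

[1] after Right: in B — A dirty, B dirty
[2] after Suck: in B — A dirty, B clean
[3] after Right: in B — A dirty, B clean
[4] after Left: in A — A dirty, B clean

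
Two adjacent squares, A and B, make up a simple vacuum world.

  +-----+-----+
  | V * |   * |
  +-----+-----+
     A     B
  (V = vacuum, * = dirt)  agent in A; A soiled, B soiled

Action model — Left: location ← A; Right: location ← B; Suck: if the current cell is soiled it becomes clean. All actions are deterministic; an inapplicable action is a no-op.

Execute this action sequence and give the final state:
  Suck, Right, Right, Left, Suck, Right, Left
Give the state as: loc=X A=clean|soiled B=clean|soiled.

Suck (#1): loc=A A=clean B=soiled
Right (#2): loc=B A=clean B=soiled
Right (#3): loc=B A=clean B=soiled
Left (#4): loc=A A=clean B=soiled
Suck (#5): loc=A A=clean B=soiled
Right (#6): loc=B A=clean B=soiled
Left (#7): loc=A A=clean B=soiled

loc=A A=clean B=soiled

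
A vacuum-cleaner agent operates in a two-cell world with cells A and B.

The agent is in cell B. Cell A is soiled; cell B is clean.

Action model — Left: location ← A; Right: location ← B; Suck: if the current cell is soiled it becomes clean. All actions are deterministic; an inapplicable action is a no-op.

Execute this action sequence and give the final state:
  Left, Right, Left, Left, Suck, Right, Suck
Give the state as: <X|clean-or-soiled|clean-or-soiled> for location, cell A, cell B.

Left (#1): <A|soiled|clean>
Right (#2): <B|soiled|clean>
Left (#3): <A|soiled|clean>
Left (#4): <A|soiled|clean>
Suck (#5): <A|clean|clean>
Right (#6): <B|clean|clean>
Suck (#7): <B|clean|clean>

<B|clean|clean>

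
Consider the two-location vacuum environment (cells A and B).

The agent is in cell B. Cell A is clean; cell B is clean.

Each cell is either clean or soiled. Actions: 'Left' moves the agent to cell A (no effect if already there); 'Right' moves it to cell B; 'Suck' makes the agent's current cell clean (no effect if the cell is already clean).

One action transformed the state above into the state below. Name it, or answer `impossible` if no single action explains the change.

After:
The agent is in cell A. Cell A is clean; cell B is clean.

try  Left: (A; A:clean, B:clean)  ← match
try Right: (B; A:clean, B:clean)
try  Suck: (B; A:clean, B:clean)

Left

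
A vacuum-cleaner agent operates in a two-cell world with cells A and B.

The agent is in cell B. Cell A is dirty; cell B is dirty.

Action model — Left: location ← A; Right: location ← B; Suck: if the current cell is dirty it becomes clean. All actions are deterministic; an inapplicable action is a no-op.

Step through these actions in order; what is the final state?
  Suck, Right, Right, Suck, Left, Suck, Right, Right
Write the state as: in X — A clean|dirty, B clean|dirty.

in B — A clean, B clean

[1] after Suck: in B — A dirty, B clean
[2] after Right: in B — A dirty, B clean
[3] after Right: in B — A dirty, B clean
[4] after Suck: in B — A dirty, B clean
[5] after Left: in A — A dirty, B clean
[6] after Suck: in A — A clean, B clean
[7] after Right: in B — A clean, B clean
[8] after Right: in B — A clean, B clean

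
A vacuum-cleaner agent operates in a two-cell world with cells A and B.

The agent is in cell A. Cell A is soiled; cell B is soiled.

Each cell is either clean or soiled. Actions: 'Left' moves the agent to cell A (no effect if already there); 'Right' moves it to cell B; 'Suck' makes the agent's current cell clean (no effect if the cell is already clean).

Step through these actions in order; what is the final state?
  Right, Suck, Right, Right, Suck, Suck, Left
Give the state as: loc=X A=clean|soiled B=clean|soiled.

1. Right → loc=B A=soiled B=soiled
2. Suck → loc=B A=soiled B=clean
3. Right → loc=B A=soiled B=clean
4. Right → loc=B A=soiled B=clean
5. Suck → loc=B A=soiled B=clean
6. Suck → loc=B A=soiled B=clean
7. Left → loc=A A=soiled B=clean

loc=A A=soiled B=clean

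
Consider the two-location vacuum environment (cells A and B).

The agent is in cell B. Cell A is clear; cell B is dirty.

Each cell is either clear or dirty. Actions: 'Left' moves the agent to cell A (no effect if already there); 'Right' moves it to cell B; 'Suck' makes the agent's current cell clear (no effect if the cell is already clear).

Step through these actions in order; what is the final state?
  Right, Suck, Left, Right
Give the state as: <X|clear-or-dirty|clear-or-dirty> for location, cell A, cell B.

t=1 Right ⇒ <B|clear|dirty>
t=2 Suck ⇒ <B|clear|clear>
t=3 Left ⇒ <A|clear|clear>
t=4 Right ⇒ <B|clear|clear>

<B|clear|clear>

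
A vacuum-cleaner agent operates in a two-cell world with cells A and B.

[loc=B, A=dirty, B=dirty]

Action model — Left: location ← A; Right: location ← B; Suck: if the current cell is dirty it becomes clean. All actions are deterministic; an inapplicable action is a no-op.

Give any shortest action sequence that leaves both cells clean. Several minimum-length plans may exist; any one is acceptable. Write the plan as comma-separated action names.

1. Suck → loc=B A=dirty B=clean
2. Left → loc=A A=dirty B=clean
3. Suck → loc=A A=clean B=clean
min 3: Suck B + move + Suck A

Suck, Left, Suck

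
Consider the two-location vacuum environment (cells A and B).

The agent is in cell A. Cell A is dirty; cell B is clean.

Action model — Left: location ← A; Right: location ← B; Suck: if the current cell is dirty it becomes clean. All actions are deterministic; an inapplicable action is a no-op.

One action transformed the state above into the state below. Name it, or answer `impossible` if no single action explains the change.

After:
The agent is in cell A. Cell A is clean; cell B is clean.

Suck

try  Left: loc=A A=dirty B=clean
try Right: loc=B A=dirty B=clean
try  Suck: loc=A A=clean B=clean  ← match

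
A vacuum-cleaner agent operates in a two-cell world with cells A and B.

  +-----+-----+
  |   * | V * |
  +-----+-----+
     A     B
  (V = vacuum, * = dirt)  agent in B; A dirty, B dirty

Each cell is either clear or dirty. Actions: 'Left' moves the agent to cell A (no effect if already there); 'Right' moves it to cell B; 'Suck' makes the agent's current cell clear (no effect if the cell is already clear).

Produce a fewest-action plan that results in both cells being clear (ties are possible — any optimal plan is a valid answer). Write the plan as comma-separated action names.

1) do Suck; now (B; A:dirty, B:clear)
2) do Left; now (A; A:dirty, B:clear)
3) do Suck; now (A; A:clear, B:clear)
min 3: Suck B + move + Suck A

Suck, Left, Suck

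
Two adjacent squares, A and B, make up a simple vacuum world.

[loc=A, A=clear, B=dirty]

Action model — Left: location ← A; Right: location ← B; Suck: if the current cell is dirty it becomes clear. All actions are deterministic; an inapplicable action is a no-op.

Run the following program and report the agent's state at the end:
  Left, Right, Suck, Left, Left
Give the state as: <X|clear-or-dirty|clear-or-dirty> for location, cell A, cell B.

<A|clear|clear>

[1] after Left: <A|clear|dirty>
[2] after Right: <B|clear|dirty>
[3] after Suck: <B|clear|clear>
[4] after Left: <A|clear|clear>
[5] after Left: <A|clear|clear>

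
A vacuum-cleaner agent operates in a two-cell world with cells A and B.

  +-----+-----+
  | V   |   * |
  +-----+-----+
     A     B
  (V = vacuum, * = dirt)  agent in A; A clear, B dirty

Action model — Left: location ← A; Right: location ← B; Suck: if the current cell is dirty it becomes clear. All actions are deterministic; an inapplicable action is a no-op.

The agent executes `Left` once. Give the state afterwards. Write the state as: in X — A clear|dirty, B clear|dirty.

start: in A — A clear, B dirty
[1] after Left: in A — A clear, B dirty

in A — A clear, B dirty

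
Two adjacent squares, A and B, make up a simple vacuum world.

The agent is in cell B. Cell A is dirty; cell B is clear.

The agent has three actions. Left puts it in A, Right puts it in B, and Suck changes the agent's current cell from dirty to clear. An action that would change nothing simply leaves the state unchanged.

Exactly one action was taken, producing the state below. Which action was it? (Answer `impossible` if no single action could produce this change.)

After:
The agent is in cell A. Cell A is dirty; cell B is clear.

try  Left: in A — A dirty, B clear  ← match
try Right: in B — A dirty, B clear
try  Suck: in B — A dirty, B clear

Left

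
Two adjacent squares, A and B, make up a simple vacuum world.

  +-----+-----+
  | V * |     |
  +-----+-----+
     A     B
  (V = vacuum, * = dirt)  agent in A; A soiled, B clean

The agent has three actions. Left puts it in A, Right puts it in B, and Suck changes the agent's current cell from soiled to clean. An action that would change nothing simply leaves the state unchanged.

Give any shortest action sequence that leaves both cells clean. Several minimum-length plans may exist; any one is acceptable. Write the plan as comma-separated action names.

Suck

step 1/1 (Suck): in A — A clean, B clean
min 1: A is soiled, one Suck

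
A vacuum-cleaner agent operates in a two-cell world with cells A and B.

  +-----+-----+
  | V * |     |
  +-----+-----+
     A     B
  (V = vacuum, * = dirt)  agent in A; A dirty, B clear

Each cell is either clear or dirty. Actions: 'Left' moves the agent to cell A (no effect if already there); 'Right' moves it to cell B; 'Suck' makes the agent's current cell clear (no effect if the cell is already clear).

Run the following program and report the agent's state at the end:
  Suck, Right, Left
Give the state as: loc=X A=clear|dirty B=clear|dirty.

step 1/3 (Suck): loc=A A=clear B=clear
step 2/3 (Right): loc=B A=clear B=clear
step 3/3 (Left): loc=A A=clear B=clear

loc=A A=clear B=clear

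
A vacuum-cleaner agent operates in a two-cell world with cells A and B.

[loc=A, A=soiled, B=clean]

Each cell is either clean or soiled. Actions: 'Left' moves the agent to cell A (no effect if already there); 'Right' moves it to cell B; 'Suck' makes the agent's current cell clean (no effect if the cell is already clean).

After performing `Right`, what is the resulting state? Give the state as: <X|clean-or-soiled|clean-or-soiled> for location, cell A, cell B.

<B|soiled|clean>

start: <A|soiled|clean>
step 1/1 (Right): <B|soiled|clean>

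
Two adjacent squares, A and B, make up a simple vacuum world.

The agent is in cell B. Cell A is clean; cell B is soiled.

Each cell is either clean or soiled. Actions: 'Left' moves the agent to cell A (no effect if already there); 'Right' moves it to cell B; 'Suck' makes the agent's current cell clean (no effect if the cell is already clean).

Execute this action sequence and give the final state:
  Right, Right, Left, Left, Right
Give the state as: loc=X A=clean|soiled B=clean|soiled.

loc=B A=clean B=soiled

step 1/5 (Right): loc=B A=clean B=soiled
step 2/5 (Right): loc=B A=clean B=soiled
step 3/5 (Left): loc=A A=clean B=soiled
step 4/5 (Left): loc=A A=clean B=soiled
step 5/5 (Right): loc=B A=clean B=soiled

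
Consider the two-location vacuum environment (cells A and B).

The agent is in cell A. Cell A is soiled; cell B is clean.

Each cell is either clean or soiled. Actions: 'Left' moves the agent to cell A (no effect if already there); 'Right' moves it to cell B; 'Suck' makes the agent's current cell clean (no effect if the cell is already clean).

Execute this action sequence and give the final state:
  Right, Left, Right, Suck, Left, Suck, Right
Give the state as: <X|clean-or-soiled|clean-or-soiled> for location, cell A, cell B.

1) do Right; now <B|soiled|clean>
2) do Left; now <A|soiled|clean>
3) do Right; now <B|soiled|clean>
4) do Suck; now <B|soiled|clean>
5) do Left; now <A|soiled|clean>
6) do Suck; now <A|clean|clean>
7) do Right; now <B|clean|clean>

<B|clean|clean>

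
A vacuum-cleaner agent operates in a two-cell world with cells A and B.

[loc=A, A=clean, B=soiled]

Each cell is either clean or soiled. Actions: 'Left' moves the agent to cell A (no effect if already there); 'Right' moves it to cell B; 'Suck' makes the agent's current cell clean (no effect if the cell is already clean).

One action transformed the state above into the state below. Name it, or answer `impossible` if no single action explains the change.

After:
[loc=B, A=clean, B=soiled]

Right

try  Left: <A|clean|soiled>
try Right: <B|clean|soiled>  ← match
try  Suck: <A|clean|soiled>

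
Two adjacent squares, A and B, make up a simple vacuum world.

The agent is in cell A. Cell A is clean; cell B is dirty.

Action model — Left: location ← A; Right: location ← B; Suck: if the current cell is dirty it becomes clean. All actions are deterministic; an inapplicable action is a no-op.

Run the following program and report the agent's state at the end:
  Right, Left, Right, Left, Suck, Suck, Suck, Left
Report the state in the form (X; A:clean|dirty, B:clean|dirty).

(A; A:clean, B:dirty)

1) do Right; now (B; A:clean, B:dirty)
2) do Left; now (A; A:clean, B:dirty)
3) do Right; now (B; A:clean, B:dirty)
4) do Left; now (A; A:clean, B:dirty)
5) do Suck; now (A; A:clean, B:dirty)
6) do Suck; now (A; A:clean, B:dirty)
7) do Suck; now (A; A:clean, B:dirty)
8) do Left; now (A; A:clean, B:dirty)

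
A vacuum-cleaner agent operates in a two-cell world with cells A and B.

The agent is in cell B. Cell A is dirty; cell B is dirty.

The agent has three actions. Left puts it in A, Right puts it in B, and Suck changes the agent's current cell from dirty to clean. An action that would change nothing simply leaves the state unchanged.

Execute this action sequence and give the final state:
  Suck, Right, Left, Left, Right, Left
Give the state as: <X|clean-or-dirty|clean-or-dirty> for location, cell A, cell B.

t=1 Suck ⇒ <B|dirty|clean>
t=2 Right ⇒ <B|dirty|clean>
t=3 Left ⇒ <A|dirty|clean>
t=4 Left ⇒ <A|dirty|clean>
t=5 Right ⇒ <B|dirty|clean>
t=6 Left ⇒ <A|dirty|clean>

<A|dirty|clean>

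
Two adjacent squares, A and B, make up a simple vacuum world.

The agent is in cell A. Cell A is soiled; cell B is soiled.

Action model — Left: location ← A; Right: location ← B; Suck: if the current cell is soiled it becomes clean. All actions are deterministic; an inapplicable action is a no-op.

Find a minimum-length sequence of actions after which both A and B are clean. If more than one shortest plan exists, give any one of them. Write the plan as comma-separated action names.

step 1/3 (Suck): in A — A clean, B soiled
step 2/3 (Right): in B — A clean, B soiled
step 3/3 (Suck): in B — A clean, B clean
min 3: Suck A + move + Suck B

Suck, Right, Suck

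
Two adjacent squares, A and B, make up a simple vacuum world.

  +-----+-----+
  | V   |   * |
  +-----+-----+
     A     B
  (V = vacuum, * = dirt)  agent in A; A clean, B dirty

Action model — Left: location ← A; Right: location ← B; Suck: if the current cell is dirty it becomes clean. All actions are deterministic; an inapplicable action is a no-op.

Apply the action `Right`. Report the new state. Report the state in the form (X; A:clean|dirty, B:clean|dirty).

(B; A:clean, B:dirty)

start: (A; A:clean, B:dirty)
t=1 Right ⇒ (B; A:clean, B:dirty)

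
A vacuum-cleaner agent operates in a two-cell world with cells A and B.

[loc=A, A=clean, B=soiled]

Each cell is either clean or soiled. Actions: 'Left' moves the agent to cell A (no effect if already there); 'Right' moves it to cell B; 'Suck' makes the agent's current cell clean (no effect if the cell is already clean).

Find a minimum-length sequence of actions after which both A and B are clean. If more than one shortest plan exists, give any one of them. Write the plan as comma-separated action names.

Right, Suck

step 1/2 (Right): (B; A:clean, B:soiled)
step 2/2 (Suck): (B; A:clean, B:clean)
min 2: go B then Suck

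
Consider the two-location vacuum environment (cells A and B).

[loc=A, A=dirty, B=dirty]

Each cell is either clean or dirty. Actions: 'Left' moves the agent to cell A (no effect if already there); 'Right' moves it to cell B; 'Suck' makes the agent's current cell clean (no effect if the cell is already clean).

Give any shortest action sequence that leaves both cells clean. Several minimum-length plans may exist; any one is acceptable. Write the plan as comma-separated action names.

Suck, Right, Suck

[1] after Suck: <A|clean|dirty>
[2] after Right: <B|clean|dirty>
[3] after Suck: <B|clean|clean>
min 3: Suck A + move + Suck B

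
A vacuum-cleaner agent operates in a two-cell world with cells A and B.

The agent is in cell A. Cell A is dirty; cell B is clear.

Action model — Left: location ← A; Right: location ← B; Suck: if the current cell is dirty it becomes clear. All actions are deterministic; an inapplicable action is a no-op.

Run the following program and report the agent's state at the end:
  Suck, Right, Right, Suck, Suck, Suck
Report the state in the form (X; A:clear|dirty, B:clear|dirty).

(B; A:clear, B:clear)

step 1/6 (Suck): (A; A:clear, B:clear)
step 2/6 (Right): (B; A:clear, B:clear)
step 3/6 (Right): (B; A:clear, B:clear)
step 4/6 (Suck): (B; A:clear, B:clear)
step 5/6 (Suck): (B; A:clear, B:clear)
step 6/6 (Suck): (B; A:clear, B:clear)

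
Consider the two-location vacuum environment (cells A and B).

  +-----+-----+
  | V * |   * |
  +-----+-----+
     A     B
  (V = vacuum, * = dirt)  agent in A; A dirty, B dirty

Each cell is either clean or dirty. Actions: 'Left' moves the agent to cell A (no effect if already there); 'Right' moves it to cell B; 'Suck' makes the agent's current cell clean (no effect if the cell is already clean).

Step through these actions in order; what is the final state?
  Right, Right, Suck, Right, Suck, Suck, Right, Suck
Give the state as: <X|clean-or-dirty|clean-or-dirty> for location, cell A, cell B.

<B|dirty|clean>

t=1 Right ⇒ <B|dirty|dirty>
t=2 Right ⇒ <B|dirty|dirty>
t=3 Suck ⇒ <B|dirty|clean>
t=4 Right ⇒ <B|dirty|clean>
t=5 Suck ⇒ <B|dirty|clean>
t=6 Suck ⇒ <B|dirty|clean>
t=7 Right ⇒ <B|dirty|clean>
t=8 Suck ⇒ <B|dirty|clean>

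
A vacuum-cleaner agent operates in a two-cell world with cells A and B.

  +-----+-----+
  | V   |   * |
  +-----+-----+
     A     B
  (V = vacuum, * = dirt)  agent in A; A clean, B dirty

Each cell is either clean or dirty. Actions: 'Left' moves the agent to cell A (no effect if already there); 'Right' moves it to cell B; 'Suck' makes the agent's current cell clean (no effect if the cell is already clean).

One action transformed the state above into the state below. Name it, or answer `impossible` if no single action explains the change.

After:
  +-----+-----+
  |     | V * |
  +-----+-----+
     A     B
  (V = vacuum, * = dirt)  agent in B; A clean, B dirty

try  Left: <A|clean|dirty>
try Right: <B|clean|dirty>  ← match
try  Suck: <A|clean|dirty>

Right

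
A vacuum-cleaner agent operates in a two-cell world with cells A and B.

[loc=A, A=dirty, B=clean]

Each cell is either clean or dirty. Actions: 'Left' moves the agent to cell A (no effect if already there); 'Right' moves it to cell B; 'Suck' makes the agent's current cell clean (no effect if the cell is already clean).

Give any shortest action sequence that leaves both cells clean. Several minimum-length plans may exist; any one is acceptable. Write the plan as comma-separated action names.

Suck

[1] after Suck: (A; A:clean, B:clean)
min 1: A is dirty, one Suck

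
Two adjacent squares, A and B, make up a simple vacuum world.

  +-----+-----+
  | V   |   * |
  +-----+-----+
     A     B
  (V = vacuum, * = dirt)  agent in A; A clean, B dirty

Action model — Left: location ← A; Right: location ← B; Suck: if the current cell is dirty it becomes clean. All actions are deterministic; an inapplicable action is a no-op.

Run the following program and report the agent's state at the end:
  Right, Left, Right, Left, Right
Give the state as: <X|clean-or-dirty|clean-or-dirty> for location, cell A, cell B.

<B|clean|dirty>

step 1/5 (Right): <B|clean|dirty>
step 2/5 (Left): <A|clean|dirty>
step 3/5 (Right): <B|clean|dirty>
step 4/5 (Left): <A|clean|dirty>
step 5/5 (Right): <B|clean|dirty>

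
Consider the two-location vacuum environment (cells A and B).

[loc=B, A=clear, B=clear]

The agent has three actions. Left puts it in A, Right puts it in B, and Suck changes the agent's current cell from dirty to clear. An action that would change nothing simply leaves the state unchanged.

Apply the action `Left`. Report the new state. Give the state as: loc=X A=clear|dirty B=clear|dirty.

start: loc=B A=clear B=clear
1) do Left; now loc=A A=clear B=clear

loc=A A=clear B=clear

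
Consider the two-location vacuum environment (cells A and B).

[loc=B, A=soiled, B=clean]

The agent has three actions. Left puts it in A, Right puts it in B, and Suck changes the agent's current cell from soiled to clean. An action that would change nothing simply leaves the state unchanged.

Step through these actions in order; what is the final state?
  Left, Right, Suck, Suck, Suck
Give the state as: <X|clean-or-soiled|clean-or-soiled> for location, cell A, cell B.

1. Left → <A|soiled|clean>
2. Right → <B|soiled|clean>
3. Suck → <B|soiled|clean>
4. Suck → <B|soiled|clean>
5. Suck → <B|soiled|clean>

<B|soiled|clean>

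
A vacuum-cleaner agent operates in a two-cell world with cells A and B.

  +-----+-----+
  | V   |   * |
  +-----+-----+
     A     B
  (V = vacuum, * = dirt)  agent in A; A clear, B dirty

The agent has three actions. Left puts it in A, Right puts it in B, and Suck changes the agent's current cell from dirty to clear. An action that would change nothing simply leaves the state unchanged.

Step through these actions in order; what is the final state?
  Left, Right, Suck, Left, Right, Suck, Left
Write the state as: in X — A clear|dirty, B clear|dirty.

in A — A clear, B clear

t=1 Left ⇒ in A — A clear, B dirty
t=2 Right ⇒ in B — A clear, B dirty
t=3 Suck ⇒ in B — A clear, B clear
t=4 Left ⇒ in A — A clear, B clear
t=5 Right ⇒ in B — A clear, B clear
t=6 Suck ⇒ in B — A clear, B clear
t=7 Left ⇒ in A — A clear, B clear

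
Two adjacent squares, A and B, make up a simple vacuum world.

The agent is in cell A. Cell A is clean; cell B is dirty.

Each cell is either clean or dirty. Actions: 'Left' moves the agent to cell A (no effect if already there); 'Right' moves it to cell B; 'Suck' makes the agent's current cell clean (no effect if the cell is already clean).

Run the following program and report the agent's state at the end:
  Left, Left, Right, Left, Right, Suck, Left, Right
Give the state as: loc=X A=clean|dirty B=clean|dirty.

1) do Left; now loc=A A=clean B=dirty
2) do Left; now loc=A A=clean B=dirty
3) do Right; now loc=B A=clean B=dirty
4) do Left; now loc=A A=clean B=dirty
5) do Right; now loc=B A=clean B=dirty
6) do Suck; now loc=B A=clean B=clean
7) do Left; now loc=A A=clean B=clean
8) do Right; now loc=B A=clean B=clean

loc=B A=clean B=clean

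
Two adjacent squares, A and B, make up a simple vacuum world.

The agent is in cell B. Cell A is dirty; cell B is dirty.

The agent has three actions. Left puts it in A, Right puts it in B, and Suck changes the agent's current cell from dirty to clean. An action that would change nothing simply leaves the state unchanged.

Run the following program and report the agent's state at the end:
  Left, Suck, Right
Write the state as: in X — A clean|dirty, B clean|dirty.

1. Left → in A — A dirty, B dirty
2. Suck → in A — A clean, B dirty
3. Right → in B — A clean, B dirty

in B — A clean, B dirty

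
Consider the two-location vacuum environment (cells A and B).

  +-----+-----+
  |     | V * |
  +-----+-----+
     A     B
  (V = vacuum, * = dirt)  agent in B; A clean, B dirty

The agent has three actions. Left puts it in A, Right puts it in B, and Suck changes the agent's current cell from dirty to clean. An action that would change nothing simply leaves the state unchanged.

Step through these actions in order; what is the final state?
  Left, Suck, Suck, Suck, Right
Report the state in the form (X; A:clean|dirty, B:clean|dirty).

(B; A:clean, B:dirty)

step 1/5 (Left): (A; A:clean, B:dirty)
step 2/5 (Suck): (A; A:clean, B:dirty)
step 3/5 (Suck): (A; A:clean, B:dirty)
step 4/5 (Suck): (A; A:clean, B:dirty)
step 5/5 (Right): (B; A:clean, B:dirty)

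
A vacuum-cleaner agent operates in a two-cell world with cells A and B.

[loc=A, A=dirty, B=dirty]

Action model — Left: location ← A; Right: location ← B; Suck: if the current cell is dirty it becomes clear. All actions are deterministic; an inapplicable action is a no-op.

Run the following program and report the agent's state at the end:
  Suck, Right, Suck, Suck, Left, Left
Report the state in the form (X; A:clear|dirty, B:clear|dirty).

Suck (#1): (A; A:clear, B:dirty)
Right (#2): (B; A:clear, B:dirty)
Suck (#3): (B; A:clear, B:clear)
Suck (#4): (B; A:clear, B:clear)
Left (#5): (A; A:clear, B:clear)
Left (#6): (A; A:clear, B:clear)

(A; A:clear, B:clear)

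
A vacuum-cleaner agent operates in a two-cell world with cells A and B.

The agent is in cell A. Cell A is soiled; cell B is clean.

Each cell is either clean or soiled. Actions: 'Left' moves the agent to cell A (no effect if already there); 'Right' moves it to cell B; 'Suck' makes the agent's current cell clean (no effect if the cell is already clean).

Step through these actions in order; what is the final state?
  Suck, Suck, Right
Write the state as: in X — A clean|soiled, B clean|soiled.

in B — A clean, B clean

step 1/3 (Suck): in A — A clean, B clean
step 2/3 (Suck): in A — A clean, B clean
step 3/3 (Right): in B — A clean, B clean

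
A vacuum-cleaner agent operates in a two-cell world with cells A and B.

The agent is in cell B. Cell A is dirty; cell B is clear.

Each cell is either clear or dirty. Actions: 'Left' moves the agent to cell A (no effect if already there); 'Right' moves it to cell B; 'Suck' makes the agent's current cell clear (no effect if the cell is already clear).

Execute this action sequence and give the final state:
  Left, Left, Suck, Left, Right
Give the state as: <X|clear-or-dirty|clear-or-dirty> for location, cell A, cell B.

t=1 Left ⇒ <A|dirty|clear>
t=2 Left ⇒ <A|dirty|clear>
t=3 Suck ⇒ <A|clear|clear>
t=4 Left ⇒ <A|clear|clear>
t=5 Right ⇒ <B|clear|clear>

<B|clear|clear>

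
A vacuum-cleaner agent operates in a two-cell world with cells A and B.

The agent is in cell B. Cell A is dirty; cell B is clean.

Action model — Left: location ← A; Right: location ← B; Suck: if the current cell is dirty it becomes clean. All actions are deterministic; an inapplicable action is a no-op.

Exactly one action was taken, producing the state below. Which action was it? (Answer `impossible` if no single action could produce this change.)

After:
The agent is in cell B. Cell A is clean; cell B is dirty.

try  Left: in A — A dirty, B clean
try Right: in B — A dirty, B clean
try  Suck: in B — A dirty, B clean
no single action produces the after-state

impossible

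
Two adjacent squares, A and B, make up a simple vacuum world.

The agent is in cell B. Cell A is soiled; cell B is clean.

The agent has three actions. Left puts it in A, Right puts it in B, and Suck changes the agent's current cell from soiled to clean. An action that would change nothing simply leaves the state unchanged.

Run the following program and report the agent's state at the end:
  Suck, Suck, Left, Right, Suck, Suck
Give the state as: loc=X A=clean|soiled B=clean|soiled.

[1] after Suck: loc=B A=soiled B=clean
[2] after Suck: loc=B A=soiled B=clean
[3] after Left: loc=A A=soiled B=clean
[4] after Right: loc=B A=soiled B=clean
[5] after Suck: loc=B A=soiled B=clean
[6] after Suck: loc=B A=soiled B=clean

loc=B A=soiled B=clean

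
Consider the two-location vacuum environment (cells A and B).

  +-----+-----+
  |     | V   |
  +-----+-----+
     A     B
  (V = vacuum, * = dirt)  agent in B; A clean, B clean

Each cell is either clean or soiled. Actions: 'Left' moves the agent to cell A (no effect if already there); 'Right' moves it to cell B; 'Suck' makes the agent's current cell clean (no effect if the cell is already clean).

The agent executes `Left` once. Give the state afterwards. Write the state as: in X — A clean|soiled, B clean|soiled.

in A — A clean, B clean

start: in B — A clean, B clean
1. Left → in A — A clean, B clean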